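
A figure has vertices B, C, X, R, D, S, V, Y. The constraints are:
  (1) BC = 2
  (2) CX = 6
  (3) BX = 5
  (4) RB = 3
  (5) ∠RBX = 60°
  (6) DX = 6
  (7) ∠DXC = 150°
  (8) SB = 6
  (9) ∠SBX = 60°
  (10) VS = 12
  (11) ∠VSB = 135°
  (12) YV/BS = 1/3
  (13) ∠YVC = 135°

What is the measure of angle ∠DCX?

Step 1: By the law of cosines on triangle CXD: CD² = 6² + 6² − 2·6·6·cos(150°) = 134.35, so CD ≈ 11.59.
Step 2: By the inverse law of cosines on triangle DCX: cos(∠DCX) = (11.59² + 6² − 6²) / (2·11.59·6) = 134.35/139.09 = 0.9659, so ∠DCX = 15°.

Therefore, the measure of angle ∠DCX = 15°.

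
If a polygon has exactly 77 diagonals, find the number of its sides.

Using d = n(n - 3)/2, we solve 77 = n(n - 3)/2.
So n(n - 3) = 154.
Testing n = 14: 14 * 11 = 154 = 154. Correct.
The polygon has 14 sides.

14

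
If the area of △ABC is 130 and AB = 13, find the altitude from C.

height = 2 * 130 / 13 = 20

20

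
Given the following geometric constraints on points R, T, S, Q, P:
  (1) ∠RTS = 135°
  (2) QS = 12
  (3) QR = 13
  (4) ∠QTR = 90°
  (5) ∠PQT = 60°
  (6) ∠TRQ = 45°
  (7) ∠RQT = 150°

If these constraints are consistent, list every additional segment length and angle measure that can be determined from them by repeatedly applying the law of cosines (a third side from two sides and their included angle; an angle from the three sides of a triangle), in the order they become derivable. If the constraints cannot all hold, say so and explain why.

These constraints are not satisfiable: (4), (6) and (7) are the three interior angles of triangle QTR, which must sum to 180°, but 90° + 45° + 150° = 285°. No planar figure meets all of them, so nothing further can be derived.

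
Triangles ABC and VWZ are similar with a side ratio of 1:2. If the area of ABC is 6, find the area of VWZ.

The ratio of areas of similar triangles = (side ratio)^2.
Side ratio = 1:2, so area ratio = 1:4.
Area of VWZ / Area of ABC = 4/1
Area of VWZ = 6 * 4/1 = 24

24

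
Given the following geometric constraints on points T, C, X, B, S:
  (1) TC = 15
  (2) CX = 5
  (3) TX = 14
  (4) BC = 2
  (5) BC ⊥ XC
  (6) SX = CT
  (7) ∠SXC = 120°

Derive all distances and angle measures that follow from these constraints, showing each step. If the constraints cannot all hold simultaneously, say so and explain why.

The constraints are consistent.

From the given relations:
  SX = CT = 15

Step 1: From CX = 5, XS = 15, and ∠CXS = 120°, by the law of cosines:
  CS² = CX² + XS² - 2·CX·XS·cos(120°) = 25 + 225 + 75 = 325
  CS = 5·√13

Step 2: From XC = 5, CB = 2, and ∠XCB = 90°, by the law of cosines:
  XB² = XC² + CB² - 2·XC·CB·cos(90°) = 25 + 4 - 0 = 29
  XB = √29

Step 3: From TC = 15, TX = 14, CX = 5, by the inverse law of cosines:
  cos(∠CTX) = (TC² + TX² - CX²) / (2·TC·TX)
  ∠CTX = 19.46°

Step 4: From CT = 15, CX = 5, TX = 14, by the inverse law of cosines:
  cos(∠TCX) = (CT² + CX² - TX²) / (2·CT·CX)
  ∠TCX = 68.9°

Step 5: From XC = 5, XT = 14, CT = 15, by the inverse law of cosines:
  cos(∠CXT) = (XC² + XT² - CT²) / (2·XC·XT)
  ∠CXT = 91.64°

Step 6: From CS = 5·√13, CX = 5, SX = 15, by the inverse law of cosines:
  cos(∠SCX) = (CS² + CX² - SX²) / (2·CS·CX)
  ∠SCX = 46.1°

Step 7: From XB = √29, XC = 5, BC = 2, by the inverse law of cosines:
  cos(∠BXC) = (XB² + XC² - BC²) / (2·XB·XC)
  ∠BXC = 21.8°

Step 8: From BC = 2, BX = √29, CX = 5, by the inverse law of cosines:
  cos(∠CBX) = (BC² + BX² - CX²) / (2·BC·BX)
  ∠CBX = 68.2°

Step 9: From SC = 5·√13, SX = 15, CX = 5, by the inverse law of cosines:
  cos(∠CSX) = (SC² + SX² - CX²) / (2·SC·SX)
  ∠CSX = 13.9°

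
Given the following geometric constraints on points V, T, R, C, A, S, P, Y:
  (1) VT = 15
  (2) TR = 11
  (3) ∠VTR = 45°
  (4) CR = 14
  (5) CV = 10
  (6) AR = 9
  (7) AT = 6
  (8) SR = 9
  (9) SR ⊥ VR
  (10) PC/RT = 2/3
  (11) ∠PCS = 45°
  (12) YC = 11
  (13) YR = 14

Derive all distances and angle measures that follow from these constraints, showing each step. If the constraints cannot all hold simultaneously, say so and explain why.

The constraints are consistent.

From the given relations:
  PC = 2/3·RT = 2/3·11 ≈ 7.33

Step 1: From VT = 15, TR = 11, and ∠VTR = 45°, by the law of cosines:
  VR² = VT² + TR² - 2·VT·TR·cos(45°) = 225 + 121 - 233.3 = 112.7
  VR ≈ 10.61

Step 2: From TA = 6, TR = 11, AR = 9, by the inverse law of cosines:
  cos(∠ATR) = (TA² + TR² - AR²) / (2·TA·TR)
  ∠ATR = 54.85°

Step 3: From RA = 9, RT = 11, AT = 6, by the inverse law of cosines:
  cos(∠ART) = (RA² + RT² - AT²) / (2·RA·RT)
  ∠ART = 33.03°

Step 4: From RC = 14, RY = 14, CY = 11, by the inverse law of cosines:
  cos(∠CRY) = (RC² + RY² - CY²) / (2·RC·RY)
  ∠CRY = 46.26°

Step 5: From CR = 14, CY = 11, RY = 14, by the inverse law of cosines:
  cos(∠RCY) = (CR² + CY² - RY²) / (2·CR·CY)
  ∠RCY = 66.87°

Step 6: From AR = 9, AT = 6, RT = 11, by the inverse law of cosines:
  cos(∠RAT) = (AR² + AT² - RT²) / (2·AR·AT)
  ∠RAT = 92.12°

Step 7: From YC = 11, YR = 14, CR = 14, by the inverse law of cosines:
  cos(∠CYR) = (YC² + YR² - CR²) / (2·YC·YR)
  ∠CYR = 66.87°

Step 8: From VR = 10.61, RS = 9, and ∠VRS = 90°, by the law of cosines:
  VS² = VR² + RS² - 2·VR·RS·cos(90°) = 112.7 + 81 - 0 = 193.7
  VS ≈ 13.92

Step 9: From VC = 10, VR = 10.61, CR = 14, by the inverse law of cosines:
  cos(∠CVR) = (VC² + VR² - CR²) / (2·VC·VR)
  ∠CVR = 85.5°

Step 10: From VR = 10.61, VT = 15, RT = 11, by the inverse law of cosines:
  cos(∠RVT) = (VR² + VT² - RT²) / (2·VR·VT)
  ∠RVT = 47.12°

Step 11: From RC = 14, RV = 10.61, CV = 10, by the inverse law of cosines:
  cos(∠CRV) = (RC² + RV² - CV²) / (2·RC·RV)
  ∠CRV = 45.4°

Step 12: From RT = 11, RV = 10.61, TV = 15, by the inverse law of cosines:
  cos(∠TRV) = (RT² + RV² - TV²) / (2·RT·RV)
  ∠TRV = 87.88°

Step 13: From CR = 14, CV = 10, RV = 10.61, by the inverse law of cosines:
  cos(∠RCV) = (CR² + CV² - RV²) / (2·CR·CV)
  ∠RCV = 49.1°

Step 14: From VR = 10.61, VS = 13.92, RS = 9, by the inverse law of cosines:
  cos(∠RVS) = (VR² + VS² - RS²) / (2·VR·VS)
  ∠RVS = 40.3°

Step 15: From SR = 9, SV = 13.92, RV = 10.61, by the inverse law of cosines:
  cos(∠RSV) = (SR² + SV² - RV²) / (2·SR·SV)
  ∠RSV = 49.7°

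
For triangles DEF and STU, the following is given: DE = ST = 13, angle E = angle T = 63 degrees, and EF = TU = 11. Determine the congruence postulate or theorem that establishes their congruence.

The given information matches SAS: Two pairs of corresponding sides and the included angle are equal (Side-Angle-Side).

SAS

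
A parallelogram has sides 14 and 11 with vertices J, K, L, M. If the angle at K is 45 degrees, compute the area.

Area = a * b * sin(theta)
Area = 14 * 11 * sin(45 degrees)
Area = 154 * sqrt(2)/2
Area = 77*sqrt(2)

77*sqrt(2)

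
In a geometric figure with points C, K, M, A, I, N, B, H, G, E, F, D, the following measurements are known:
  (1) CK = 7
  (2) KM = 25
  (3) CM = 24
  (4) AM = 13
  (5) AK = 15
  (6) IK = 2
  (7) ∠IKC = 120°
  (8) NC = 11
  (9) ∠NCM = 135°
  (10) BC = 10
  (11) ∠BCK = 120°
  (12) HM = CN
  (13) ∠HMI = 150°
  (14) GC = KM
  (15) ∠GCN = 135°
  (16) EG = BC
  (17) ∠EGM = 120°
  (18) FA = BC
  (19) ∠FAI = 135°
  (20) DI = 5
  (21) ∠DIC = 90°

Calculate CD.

Step 1: By the law of cosines on triangle CKI: CI² = 7² + 2² − 2·7·2·cos(120°) = 67, so CI = √67.
Step 2: By the law of cosines on triangle CID: CD² = √67² + 5² − 2·√67·5·cos(90°) = 92, so CD = 2·√23.

Therefore, the length of CD = 2·√23.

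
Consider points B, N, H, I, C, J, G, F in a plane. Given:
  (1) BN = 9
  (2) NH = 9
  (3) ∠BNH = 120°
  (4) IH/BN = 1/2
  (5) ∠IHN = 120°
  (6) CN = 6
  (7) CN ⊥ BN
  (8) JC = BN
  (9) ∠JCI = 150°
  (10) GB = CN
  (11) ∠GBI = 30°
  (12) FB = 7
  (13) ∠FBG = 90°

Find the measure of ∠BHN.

Step 1: By the law of cosines on triangle HNB: HB² = 9² + 9² − 2·9·9·cos(120°) = 243, so HB = 9·√3.
Step 2: By the inverse law of cosines on triangle BHN: cos(∠BHN) = ((9·√3)² + 9² − 9²) / (2·9·√3·9) = 243/280.59 = 0.866, so ∠BHN = 30°.

Therefore, the measure of angle ∠BHN = 30°.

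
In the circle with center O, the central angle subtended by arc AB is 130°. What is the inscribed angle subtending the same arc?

Inscribed angle = 130° / 2 = 65° (inscribed angle theorem).

65°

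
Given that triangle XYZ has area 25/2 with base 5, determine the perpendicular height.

Rearranging the area formula Area = (1/2) * base * height:
height = 2 * Area / base = 2 * 25/2 / 5 = 5.

5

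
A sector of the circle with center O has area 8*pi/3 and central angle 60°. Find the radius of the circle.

Sector area A = πr² × θ/360, so r² = 360A / (πθ).
r² = 360 × 8*pi/3 / (π × 60)
r² = 16
r = 4

4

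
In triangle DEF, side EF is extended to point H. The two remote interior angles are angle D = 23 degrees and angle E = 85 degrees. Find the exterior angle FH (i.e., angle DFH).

Exterior angle = 23 + 85 = 108 degrees (exterior angle theorem).

108 degrees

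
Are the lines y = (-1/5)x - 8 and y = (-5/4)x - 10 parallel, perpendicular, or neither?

Slope of line 1: m1 = -1/5
Slope of line 2: m2 = -5/4
For parallel lines we need equal slopes: -1/5 != -5/4.
For perpendicular lines we need m1*m2 = -1: (-1/5)(-5/4) = 1/4 != -1.
Since neither condition holds, the lines are neither parallel nor perpendicular.

Neither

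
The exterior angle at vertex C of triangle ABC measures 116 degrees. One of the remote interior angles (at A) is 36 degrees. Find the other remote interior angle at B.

By the exterior angle theorem: exterior angle = sum of remote interior angles.
116 = 36 + angle B
angle B = 116 - 36 = 80 degrees

80 degrees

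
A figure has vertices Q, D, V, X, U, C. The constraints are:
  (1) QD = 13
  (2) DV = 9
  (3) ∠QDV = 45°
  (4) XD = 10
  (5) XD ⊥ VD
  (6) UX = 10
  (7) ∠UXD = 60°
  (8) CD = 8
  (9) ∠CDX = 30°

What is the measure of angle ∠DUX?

Step 1: By the law of cosines on triangle UXD: UD² = 10² + 10² − 2·10·10·cos(60°) = 100, so UD = 10.
Step 2: By the inverse law of cosines on triangle DUX: cos(∠DUX) = (10² + 10² − 10²) / (2·10·10) = 100/200 = 0.5, so ∠DUX = 60°.

Therefore, the measure of angle ∠DUX = 60°.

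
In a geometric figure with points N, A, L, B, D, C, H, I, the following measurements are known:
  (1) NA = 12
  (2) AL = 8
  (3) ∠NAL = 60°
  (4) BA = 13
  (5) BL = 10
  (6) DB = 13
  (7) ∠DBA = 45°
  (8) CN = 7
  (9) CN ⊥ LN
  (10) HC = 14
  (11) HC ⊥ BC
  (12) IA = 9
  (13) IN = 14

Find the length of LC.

Step 1: By the law of cosines on triangle LAN: LN² = 8² + 12² − 2·8·12·cos(60°) = 112, so LN = 4·√7.
Step 2: By the law of cosines on triangle LNC: LC² = (4·√7)² + 7² − 2·4·√7·7·cos(90°) = 161, so LC = √161.

Therefore, the length of LC = √161.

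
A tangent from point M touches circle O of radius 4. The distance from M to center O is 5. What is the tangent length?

tangent = √(d² - r²) = √(5² - 4²) = √(25 - 16) = √9 = 3

3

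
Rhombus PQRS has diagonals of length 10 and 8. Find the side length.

The diagonals of a rhombus bisect each other at right angles.
Half-diagonals: 10/2 = 5 and 8/2 = 4
side = sqrt(5^2 + 4^2)
side = sqrt(25 + 16)
side = sqrt(41)

sqrt(41)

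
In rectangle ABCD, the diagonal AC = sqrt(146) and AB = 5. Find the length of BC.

b = sqrt(d^2 - a^2) = sqrt(146 - 25) = sqrt(121) = 11

11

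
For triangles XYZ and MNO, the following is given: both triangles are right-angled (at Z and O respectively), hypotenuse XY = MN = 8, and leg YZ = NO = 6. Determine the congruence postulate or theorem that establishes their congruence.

The given information matches HL: The hypotenuse and one leg of two right triangles are equal (Hypotenuse-Leg).

HL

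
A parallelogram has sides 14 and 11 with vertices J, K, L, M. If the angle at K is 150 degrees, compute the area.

Area = a * b * sin(theta)
Area = 14 * 11 * sin(150 degrees)
Area = 154 * 1/2
Area = 77

77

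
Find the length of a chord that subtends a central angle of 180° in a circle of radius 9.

Drop a perpendicular from the center to the chord, bisecting both the chord and the central angle.
Each half-chord = r sin(θ/2) = 9 sin(90°).
The full chord = 2 × 9 × sin(90°) = 18.

18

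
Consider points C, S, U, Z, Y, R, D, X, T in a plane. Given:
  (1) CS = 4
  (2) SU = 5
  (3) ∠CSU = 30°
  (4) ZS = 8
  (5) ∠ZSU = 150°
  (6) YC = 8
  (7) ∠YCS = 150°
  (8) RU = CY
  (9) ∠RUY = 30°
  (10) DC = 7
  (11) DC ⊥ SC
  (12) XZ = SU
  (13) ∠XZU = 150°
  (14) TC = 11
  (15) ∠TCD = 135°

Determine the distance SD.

Step 1: By the law of cosines on triangle SCD: SD² = 4² + 7² − 2·4·7·cos(90°) = 65, so SD = √65.

Therefore, the length of SD = √65.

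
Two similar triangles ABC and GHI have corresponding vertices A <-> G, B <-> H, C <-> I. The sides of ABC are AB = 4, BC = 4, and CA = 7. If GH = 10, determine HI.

Similar triangles have proportional sides. Setting up the proportion:
GH / AB = HI / BC
10 / 4 = HI / 4
HI = 4 * 10 / 4 = 10.

10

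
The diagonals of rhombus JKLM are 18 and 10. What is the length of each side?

Half-diagonals are 9 and 5. side = sqrt(9^2 + 5^2) = sqrt(106)

sqrt(106)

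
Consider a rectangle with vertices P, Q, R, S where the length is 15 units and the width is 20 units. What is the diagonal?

d = sqrt(15^2 + 20^2) = sqrt(625) = 25

25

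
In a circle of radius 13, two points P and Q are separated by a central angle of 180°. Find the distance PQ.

Chord = 2(13) sin(90°) = 26

26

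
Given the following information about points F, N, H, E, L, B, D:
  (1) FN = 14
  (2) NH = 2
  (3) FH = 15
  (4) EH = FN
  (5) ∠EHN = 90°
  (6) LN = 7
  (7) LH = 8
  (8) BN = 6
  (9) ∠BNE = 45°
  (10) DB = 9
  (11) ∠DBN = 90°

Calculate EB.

From the given relations: EH = FN = 14.
Step 1: By the law of cosines on triangle EHN: EN² = 14² + 2² − 2·14·2·cos(90°) = 200, so EN = 10·√2.
Step 2: By the law of cosines on triangle ENB: EB² = (10·√2)² + 6² − 2·10·√2·6·cos(45°) = 116, so EB = 2·√29.

Therefore, the length of EB = 2·√29.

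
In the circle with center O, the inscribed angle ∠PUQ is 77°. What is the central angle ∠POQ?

By the inscribed angle theorem, the central angle is twice the inscribed angle.
Central angle = 2 × 77° = 154°

154°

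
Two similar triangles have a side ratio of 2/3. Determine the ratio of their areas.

Area ratio = (side ratio)^2 = (2/3)^2 = 4:9.

4:9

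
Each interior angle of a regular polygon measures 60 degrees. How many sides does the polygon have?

Each interior angle of a regular n-gon is (n - 2) * 180 / n.
Setting this equal to 60:
(n - 2) * 180 / n = 60
Each exterior angle = 180 - 60 = 120 degrees.
Since exterior angles sum to 360: n = 360 / 120 = 3.

3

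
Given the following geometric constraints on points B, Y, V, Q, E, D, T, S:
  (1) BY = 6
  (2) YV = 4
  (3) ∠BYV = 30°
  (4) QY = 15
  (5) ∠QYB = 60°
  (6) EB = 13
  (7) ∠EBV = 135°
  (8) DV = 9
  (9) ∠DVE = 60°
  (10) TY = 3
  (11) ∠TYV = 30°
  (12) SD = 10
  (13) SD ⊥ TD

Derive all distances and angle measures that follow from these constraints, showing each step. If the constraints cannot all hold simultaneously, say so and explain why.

The constraints are consistent.

Step 1: From BY = 6, YV = 4, and ∠BYV = 30°, by the law of cosines:
  BV² = BY² + YV² - 2·BY·YV·cos(30°) = 36 + 16 - 41.57 = 10.43
  BV ≈ 3.23

Step 2: From BY = 6, YQ = 15, and ∠BYQ = 60°, by the law of cosines:
  BQ² = BY² + YQ² - 2·BY·YQ·cos(60°) = 36 + 225 - 90 = 171
  BQ = 3·√19

Step 3: From VY = 4, YT = 3, and ∠VYT = 30°, by the law of cosines:
  VT² = VY² + YT² - 2·VY·YT·cos(30°) = 16 + 9 - 20.78 = 4.215
  VT ≈ 2.05

Step 4: From VB = 3.23, BE = 13, and ∠VBE = 135°, by the law of cosines:
  VE² = VB² + BE² - 2·VB·BE·cos(135°) = 10.43 + 169 + 59.38 = 238.8
  VE ≈ 15.45

Step 5: From BQ = 3·√19, BY = 6, QY = 15, by the inverse law of cosines:
  cos(∠QBY) = (BQ² + BY² - QY²) / (2·BQ·BY)
  ∠QBY = 96.59°

Step 6: From BV = 3.23, BY = 6, VY = 4, by the inverse law of cosines:
  cos(∠VBY) = (BV² + BY² - VY²) / (2·BV·BY)
  ∠VBY = 38.26°

Step 7: From VB = 3.23, VY = 4, BY = 6, by the inverse law of cosines:
  cos(∠BVY) = (VB² + VY² - BY²) / (2·VB·VY)
  ∠BVY = 111.74°

Step 8: From VT = 2.05, VY = 4, TY = 3, by the inverse law of cosines:
  cos(∠TVY) = (VT² + VY² - TY²) / (2·VT·VY)
  ∠TVY = 46.94°

Step 9: From QB = 3·√19, QY = 15, BY = 6, by the inverse law of cosines:
  cos(∠BQY) = (QB² + QY² - BY²) / (2·QB·QY)
  ∠BQY = 23.41°

Step 10: From TV = 2.05, TY = 3, VY = 4, by the inverse law of cosines:
  cos(∠VTY) = (TV² + TY² - VY²) / (2·TV·TY)
  ∠VTY = 103.06°

Step 11: From EV = 15.45, VD = 9, and ∠EVD = 60°, by the law of cosines:
  ED² = EV² + VD² - 2·EV·VD·cos(60°) = 238.8 + 81 - 139.1 = 180.7
  ED ≈ 13.44

Step 12: From VB = 3.23, VE = 15.45, BE = 13, by the inverse law of cosines:
  cos(∠BVE) = (VB² + VE² - BE²) / (2·VB·VE)
  ∠BVE = 36.5°

Step 13: From EB = 13, EV = 15.45, BV = 3.23, by the inverse law of cosines:
  cos(∠BEV) = (EB² + EV² - BV²) / (2·EB·EV)
  ∠BEV = 8.5°

Step 14: From ED = 13.44, EV = 15.45, DV = 9, by the inverse law of cosines:
  cos(∠DEV) = (ED² + EV² - DV²) / (2·ED·EV)
  ∠DEV = 35.43°

Step 15: From DE = 13.44, DV = 9, EV = 15.45, by the inverse law of cosines:
  cos(∠EDV) = (DE² + DV² - EV²) / (2·DE·DV)
  ∠EDV = 84.57°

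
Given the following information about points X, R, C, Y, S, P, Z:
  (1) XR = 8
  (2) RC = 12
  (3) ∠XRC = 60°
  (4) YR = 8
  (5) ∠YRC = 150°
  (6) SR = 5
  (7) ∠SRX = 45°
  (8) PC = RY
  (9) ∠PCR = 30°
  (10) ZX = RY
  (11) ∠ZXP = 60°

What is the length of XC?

Step 1: By the law of cosines on triangle XRC: XC² = 8² + 12² − 2·8·12·cos(60°) = 112, so XC = 4·√7.

Therefore, the length of XC = 4·√7.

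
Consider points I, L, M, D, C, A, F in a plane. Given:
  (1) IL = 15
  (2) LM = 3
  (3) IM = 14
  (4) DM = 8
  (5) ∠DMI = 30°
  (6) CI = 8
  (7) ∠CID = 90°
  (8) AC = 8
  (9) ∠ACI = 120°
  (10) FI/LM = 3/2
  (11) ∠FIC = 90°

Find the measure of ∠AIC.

Step 1: By the law of cosines on triangle ICA: IA² = 8² + 8² − 2·8·8·cos(120°) = 192, so IA = 8·√3.
Step 2: By the inverse law of cosines on triangle AIC: cos(∠AIC) = ((8·√3)² + 8² − 8²) / (2·8·√3·8) = 192/221.7 = 0.866, so ∠AIC = 30°.

Therefore, the measure of angle ∠AIC = 30°.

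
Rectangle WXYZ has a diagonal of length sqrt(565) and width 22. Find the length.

b = sqrt(d^2 - a^2) = sqrt(565 - 484) = sqrt(81) = 9

9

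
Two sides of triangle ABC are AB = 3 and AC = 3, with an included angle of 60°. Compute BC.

When two sides and the included angle are known, the law of cosines gives the third side.
c^2 = a^2 + b^2 - 2ab cos(C) generalizes the Pythagorean theorem to non-right triangles.
Here: BC^2 = 9 + 9 - 18*(1/2) = 9
BC = 3

3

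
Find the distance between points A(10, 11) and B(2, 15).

d = sqrt((-8)^2 + (4)^2) = sqrt(80) = 4*sqrt(5)

4*sqrt(5)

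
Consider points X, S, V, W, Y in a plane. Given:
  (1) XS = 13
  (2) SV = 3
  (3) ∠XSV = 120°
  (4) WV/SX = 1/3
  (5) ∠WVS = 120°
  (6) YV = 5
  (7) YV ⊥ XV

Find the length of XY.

Step 1: By the law of cosines on triangle XSV: XV² = 13² + 3² − 2·13·3·cos(120°) = 217, so XV ≈ 14.73.
Step 2: By the law of cosines on triangle XVY: XY² = 14.73² + 5² − 2·14.73·5·cos(90°) = 242, so XY = 11·√2.

Therefore, the length of XY = 11·√2.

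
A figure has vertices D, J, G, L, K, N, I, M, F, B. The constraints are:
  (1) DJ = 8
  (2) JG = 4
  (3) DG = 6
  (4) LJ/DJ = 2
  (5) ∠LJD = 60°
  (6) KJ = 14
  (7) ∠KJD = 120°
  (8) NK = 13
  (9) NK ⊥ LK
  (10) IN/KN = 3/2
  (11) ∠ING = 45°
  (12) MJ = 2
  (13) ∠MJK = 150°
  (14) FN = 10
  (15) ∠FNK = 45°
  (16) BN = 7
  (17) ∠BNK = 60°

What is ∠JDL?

From the given relations: LJ = 2·DJ = 2·8 = 16.
Step 1: By the law of cosines on triangle DJL: DL² = 8² + 16² − 2·8·16·cos(60°) = 192, so DL = 8·√3.
Step 2: By the inverse law of cosines on triangle JDL: cos(∠JDL) = (8² + (8·√3)² − 16²) / (2·8·8·√3) = 0/221.7 = 0, so ∠JDL = 90°.

Therefore, the measure of angle ∠JDL = 90°.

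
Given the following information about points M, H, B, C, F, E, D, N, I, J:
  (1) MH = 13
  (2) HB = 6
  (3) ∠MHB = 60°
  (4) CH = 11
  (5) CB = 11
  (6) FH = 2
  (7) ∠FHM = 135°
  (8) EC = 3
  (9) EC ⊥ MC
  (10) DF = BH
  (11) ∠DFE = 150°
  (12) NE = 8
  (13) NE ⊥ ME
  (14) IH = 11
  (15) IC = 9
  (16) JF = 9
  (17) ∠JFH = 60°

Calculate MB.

Step 1: By the law of cosines on triangle MHB: MB² = 13² + 6² − 2·13·6·cos(60°) = 127, so MB = √127.

Therefore, the length of MB = √127.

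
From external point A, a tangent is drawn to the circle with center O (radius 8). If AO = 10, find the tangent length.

The tangent, radius, and line from the external point to the center form a right triangle.
The right angle is where the tangent meets the radius.
By the Pythagorean theorem: tangent² + 8² = 10²
tangent² = 100 - 64 = 36
tangent = 6

6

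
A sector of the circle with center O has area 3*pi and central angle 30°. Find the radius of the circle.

Sector area A = πr² × θ/360, so r² = 360A / (πθ).
r² = 360 × 3*pi / (π × 30)
r² = 36
r = 6

6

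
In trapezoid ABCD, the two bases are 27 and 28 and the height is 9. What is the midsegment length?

The midsegment (median) of a trapezoid connects the midpoints of the non-parallel sides.
Its length is the average of the two bases: (27 + 28) / 2 = 55/2.

55/2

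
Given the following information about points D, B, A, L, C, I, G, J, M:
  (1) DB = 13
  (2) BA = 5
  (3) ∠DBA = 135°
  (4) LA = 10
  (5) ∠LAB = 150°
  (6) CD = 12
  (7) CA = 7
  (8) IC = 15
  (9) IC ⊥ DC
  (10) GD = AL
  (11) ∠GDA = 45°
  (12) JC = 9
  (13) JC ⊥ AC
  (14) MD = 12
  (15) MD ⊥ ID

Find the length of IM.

Step 1: By the law of cosines on triangle DCI: DI² = 12² + 15² − 2·12·15·cos(90°) = 369, so DI = 3·√41.
Step 2: By the law of cosines on triangle IDM: IM² = (3·√41)² + 12² − 2·3·√41·12·cos(90°) = 513, so IM = 3·√57.

Therefore, the length of IM = 3·√57.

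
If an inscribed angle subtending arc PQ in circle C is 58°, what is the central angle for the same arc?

By the inscribed angle theorem, the central angle is twice the inscribed angle.
Central angle = 2 × 58° = 116°

116°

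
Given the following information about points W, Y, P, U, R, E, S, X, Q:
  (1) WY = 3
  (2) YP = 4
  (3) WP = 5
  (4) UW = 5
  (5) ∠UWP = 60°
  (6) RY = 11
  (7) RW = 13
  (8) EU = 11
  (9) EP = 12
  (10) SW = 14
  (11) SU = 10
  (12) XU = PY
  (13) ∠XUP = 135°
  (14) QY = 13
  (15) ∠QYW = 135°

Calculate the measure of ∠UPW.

Step 1: By the law of cosines on triangle PWU: PU² = 5² + 5² − 2·5·5·cos(60°) = 25, so PU = 5.
Step 2: By the inverse law of cosines on triangle UPW: cos(∠UPW) = (5² + 5² − 5²) / (2·5·5) = 25/50 = 0.5, so ∠UPW = 60°.

Therefore, the measure of angle ∠UPW = 60°.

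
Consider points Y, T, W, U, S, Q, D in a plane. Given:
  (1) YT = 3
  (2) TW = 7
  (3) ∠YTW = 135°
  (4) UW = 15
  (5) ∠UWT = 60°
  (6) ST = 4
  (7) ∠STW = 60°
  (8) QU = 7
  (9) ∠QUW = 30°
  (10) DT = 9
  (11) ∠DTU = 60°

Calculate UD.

Step 1: By the law of cosines on triangle UWT: UT² = 15² + 7² − 2·15·7·cos(60°) = 169, so UT = 13.
Step 2: By the law of cosines on triangle UTD: UD² = 13² + 9² − 2·13·9·cos(60°) = 133, so UD = √133.

Therefore, the length of UD = √133.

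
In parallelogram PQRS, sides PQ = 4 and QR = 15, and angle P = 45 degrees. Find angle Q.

Consecutive angles are supplementary: angle Q = 180 - 45 = 135 degrees.

135 degrees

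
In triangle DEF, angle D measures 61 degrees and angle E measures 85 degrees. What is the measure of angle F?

The interior angles sum to 180°: angle F = 180 - 61 - 85 = 34°.
The triangle is acute (angles 61°, 85°, 34°).

34 degrees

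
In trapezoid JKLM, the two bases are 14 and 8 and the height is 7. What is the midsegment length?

The midsegment (median) of a trapezoid connects the midpoints of the non-parallel sides.
Its length is the average of the two bases: (14 + 8) / 2 = 11.

11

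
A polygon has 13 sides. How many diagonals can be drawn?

The number of diagonals in an n-gon is n(n - 3)/2.
For n = 13: 13(13 - 3)/2 = 13 × 10 / 2 = 65.

65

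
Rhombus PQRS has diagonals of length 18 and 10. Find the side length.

The diagonals of a rhombus bisect each other at right angles.
Half-diagonals: 18/2 = 9 and 10/2 = 5
side = sqrt(9^2 + 5^2)
side = sqrt(81 + 25)
side = sqrt(106)

sqrt(106)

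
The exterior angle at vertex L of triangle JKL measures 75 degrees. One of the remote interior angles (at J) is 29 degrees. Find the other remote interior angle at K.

angle K = 75 - 29 = 46 degrees (exterior angle theorem).

46 degrees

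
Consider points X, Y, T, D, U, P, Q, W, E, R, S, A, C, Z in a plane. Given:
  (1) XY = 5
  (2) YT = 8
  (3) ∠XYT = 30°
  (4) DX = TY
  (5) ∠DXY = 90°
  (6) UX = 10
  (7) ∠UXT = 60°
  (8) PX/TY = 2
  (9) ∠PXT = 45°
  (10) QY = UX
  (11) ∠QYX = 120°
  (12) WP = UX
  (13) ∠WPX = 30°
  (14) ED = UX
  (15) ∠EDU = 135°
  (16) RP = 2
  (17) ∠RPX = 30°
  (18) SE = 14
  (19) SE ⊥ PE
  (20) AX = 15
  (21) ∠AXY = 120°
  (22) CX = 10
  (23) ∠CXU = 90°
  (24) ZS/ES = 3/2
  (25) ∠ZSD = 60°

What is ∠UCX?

Step 1: By the law of cosines on triangle CXU: CU² = 10² + 10² − 2·10·10·cos(90°) = 200, so CU = 10·√2.
Step 2: By the inverse law of cosines on triangle UCX: cos(∠UCX) = ((10·√2)² + 10² − 10²) / (2·10·√2·10) = 200/282.84 = 0.7071, so ∠UCX = 45°.

Therefore, the measure of angle ∠UCX = 45°.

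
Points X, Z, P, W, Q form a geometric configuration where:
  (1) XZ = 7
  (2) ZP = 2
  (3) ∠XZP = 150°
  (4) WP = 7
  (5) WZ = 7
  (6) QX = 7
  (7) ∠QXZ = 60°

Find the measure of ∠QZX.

Step 1: By the law of cosines on triangle ZXQ: ZQ² = 7² + 7² − 2·7·7·cos(60°) = 49, so ZQ = 7.
Step 2: By the inverse law of cosines on triangle QZX: cos(∠QZX) = (7² + 7² − 7²) / (2·7·7) = 49/98 = 0.5, so ∠QZX = 60°.

Therefore, the measure of angle ∠QZX = 60°.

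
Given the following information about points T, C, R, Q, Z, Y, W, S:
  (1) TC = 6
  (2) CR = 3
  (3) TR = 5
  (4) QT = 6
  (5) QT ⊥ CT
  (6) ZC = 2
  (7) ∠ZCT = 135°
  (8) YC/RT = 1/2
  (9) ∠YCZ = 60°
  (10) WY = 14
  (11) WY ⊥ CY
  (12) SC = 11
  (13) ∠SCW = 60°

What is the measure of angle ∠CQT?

Step 1: By the law of cosines on triangle QTC: QC² = 6² + 6² − 2·6·6·cos(90°) = 72, so QC = 6·√2.
Step 2: By the inverse law of cosines on triangle CQT: cos(∠CQT) = ((6·√2)² + 6² − 6²) / (2·6·√2·6) = 72/101.82 = 0.7071, so ∠CQT = 45°.

Therefore, the measure of angle ∠CQT = 45°.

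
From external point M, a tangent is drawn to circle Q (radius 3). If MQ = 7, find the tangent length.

The tangent, radius, and line from the external point to the center form a right triangle.
The right angle is where the tangent meets the radius.
By the Pythagorean theorem: tangent² + 3² = 7²
tangent² = 49 - 9 = 40
tangent = 2*sqrt(10)

2*sqrt(10)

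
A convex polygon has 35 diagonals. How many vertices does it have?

Using d = n(n - 3)/2, we solve 35 = n(n - 3)/2.
So n(n - 3) = 70.
Testing n = 10: 10 * 7 = 70 = 70. Correct.
The polygon has 10 sides.

10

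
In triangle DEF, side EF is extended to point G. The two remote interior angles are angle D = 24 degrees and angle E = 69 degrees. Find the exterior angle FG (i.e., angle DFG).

By the exterior angle theorem, an exterior angle of a triangle equals the sum of the two remote interior angles.
Exterior angle = angle D + angle E
Exterior angle = 24 + 69 = 93 degrees

93 degrees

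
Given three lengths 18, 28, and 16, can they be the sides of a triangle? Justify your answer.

Check all three triangle inequalities:
18 + 28 = 46 > 16 ✓
18 + 16 = 34 > 28 ✓
28 + 16 = 44 > 18 ✓
All conditions hold, so these sides form a valid triangle.

Yes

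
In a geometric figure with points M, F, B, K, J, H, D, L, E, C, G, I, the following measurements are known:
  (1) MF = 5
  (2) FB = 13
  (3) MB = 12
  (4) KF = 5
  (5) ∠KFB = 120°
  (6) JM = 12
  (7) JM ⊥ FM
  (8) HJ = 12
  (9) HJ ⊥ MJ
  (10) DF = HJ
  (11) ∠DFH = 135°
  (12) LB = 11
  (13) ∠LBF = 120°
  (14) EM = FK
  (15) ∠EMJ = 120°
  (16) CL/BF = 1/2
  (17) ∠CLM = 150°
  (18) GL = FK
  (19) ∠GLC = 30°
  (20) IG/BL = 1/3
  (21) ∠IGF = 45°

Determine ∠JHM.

Step 1: By the law of cosines on triangle HJM: HM² = 12² + 12² − 2·12·12·cos(90°) = 288, so HM = 12·√2.
Step 2: By the inverse law of cosines on triangle JHM: cos(∠JHM) = (12² + (12·√2)² − 12²) / (2·12·12·√2) = 288/407.29 = 0.7071, so ∠JHM = 45°.

Therefore, the measure of angle ∠JHM = 45°.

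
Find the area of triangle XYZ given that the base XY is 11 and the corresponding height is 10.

Area = (1/2) * base * height
Area = (1/2) * 11 * 10
Area = 55

55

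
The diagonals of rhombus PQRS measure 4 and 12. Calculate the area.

Area = (4 * 12) / 2 = 48 / 2 = 24

24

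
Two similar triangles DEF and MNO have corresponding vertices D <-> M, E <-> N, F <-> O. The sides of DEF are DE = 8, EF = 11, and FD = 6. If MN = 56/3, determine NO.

k = 56/3/8 = 7/3. NO = 7/3 * 11 = 77/3.

77/3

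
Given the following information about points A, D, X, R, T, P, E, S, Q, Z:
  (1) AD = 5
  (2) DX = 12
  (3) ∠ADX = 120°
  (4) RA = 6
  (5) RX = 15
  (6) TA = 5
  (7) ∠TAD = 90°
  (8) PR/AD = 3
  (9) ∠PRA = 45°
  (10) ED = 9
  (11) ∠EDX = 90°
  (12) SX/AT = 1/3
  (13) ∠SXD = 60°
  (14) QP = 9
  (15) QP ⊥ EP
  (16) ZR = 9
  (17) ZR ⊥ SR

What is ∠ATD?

Step 1: By the law of cosines on triangle TAD: TD² = 5² + 5² − 2·5·5·cos(90°) = 50, so TD = 5·√2.
Step 2: By the inverse law of cosines on triangle ATD: cos(∠ATD) = (5² + (5·√2)² − 5²) / (2·5·5·√2) = 50/70.71 = 0.7071, so ∠ATD = 45°.

Therefore, the measure of angle ∠ATD = 45°.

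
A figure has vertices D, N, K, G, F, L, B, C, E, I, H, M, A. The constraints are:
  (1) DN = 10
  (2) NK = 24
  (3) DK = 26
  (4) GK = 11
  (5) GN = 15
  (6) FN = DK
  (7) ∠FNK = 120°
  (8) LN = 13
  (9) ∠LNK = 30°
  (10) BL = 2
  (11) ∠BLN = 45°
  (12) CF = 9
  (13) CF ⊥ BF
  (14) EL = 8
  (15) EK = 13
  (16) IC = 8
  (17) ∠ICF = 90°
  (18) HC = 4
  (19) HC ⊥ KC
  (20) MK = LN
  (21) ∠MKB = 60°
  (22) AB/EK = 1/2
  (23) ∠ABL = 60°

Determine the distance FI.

Step 1: By the law of cosines on triangle FCI: FI² = 9² + 8² − 2·9·8·cos(90°) = 145, so FI = √145.

Therefore, the length of FI = √145.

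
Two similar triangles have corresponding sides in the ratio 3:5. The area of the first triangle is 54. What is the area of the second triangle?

Area ratio = (3/5)^2 = 9/25. Area of the second triangle = 54 * 25/9 = 150.

150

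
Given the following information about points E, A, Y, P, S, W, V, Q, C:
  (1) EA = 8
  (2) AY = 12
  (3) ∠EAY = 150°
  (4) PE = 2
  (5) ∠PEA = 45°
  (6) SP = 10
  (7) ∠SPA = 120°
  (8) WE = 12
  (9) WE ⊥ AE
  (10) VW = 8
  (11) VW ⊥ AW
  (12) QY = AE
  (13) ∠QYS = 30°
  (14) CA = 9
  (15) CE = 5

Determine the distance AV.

Step 1: By the law of cosines on triangle AEW: AW² = 8² + 12² − 2·8·12·cos(90°) = 208, so AW = 4·√13.
Step 2: By the law of cosines on triangle AWV: AV² = (4·√13)² + 8² − 2·4·√13·8·cos(90°) = 272, so AV = 4·√17.

Therefore, the length of AV = 4·√17.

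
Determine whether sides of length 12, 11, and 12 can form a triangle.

Check all three triangle inequalities:
12 + 11 = 23 > 12 ✓
12 + 12 = 24 > 11 ✓
11 + 12 = 23 > 12 ✓
All conditions hold, so these sides form a valid triangle.

Yes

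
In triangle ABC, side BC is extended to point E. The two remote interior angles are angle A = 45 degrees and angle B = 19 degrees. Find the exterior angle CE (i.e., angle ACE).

By the exterior angle theorem, an exterior angle of a triangle equals the sum of the two remote interior angles.
Exterior angle = angle A + angle B
Exterior angle = 45 + 19 = 64 degrees

64 degrees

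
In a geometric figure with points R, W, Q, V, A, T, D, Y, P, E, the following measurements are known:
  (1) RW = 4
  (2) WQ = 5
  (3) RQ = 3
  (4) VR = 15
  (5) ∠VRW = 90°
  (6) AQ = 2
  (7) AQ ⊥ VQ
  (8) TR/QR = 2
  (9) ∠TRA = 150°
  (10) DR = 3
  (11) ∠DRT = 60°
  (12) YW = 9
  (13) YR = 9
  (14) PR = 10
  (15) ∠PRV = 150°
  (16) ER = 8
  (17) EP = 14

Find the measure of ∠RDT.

From the given relations: TR = 2·QR = 2·3 = 6.
Step 1: By the law of cosines on triangle DRT: DT² = 3² + 6² − 2·3·6·cos(60°) = 27, so DT = 3·√3.
Step 2: By the inverse law of cosines on triangle RDT: cos(∠RDT) = (3² + (3·√3)² − 6²) / (2·3·3·√3) = 0/31.18 = 0, so ∠RDT = 90°.

Therefore, the measure of angle ∠RDT = 90°.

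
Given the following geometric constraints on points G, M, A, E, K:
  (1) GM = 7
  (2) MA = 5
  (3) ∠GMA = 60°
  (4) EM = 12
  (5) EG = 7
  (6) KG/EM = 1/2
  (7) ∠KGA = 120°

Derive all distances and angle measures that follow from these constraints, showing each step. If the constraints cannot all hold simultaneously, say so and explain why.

The constraints are consistent.

From the given relations:
  KG = 1/2·EM = 1/2·12 = 6

Step 1: From GM = 7, MA = 5, and ∠GMA = 60°, by the law of cosines:
  GA² = GM² + MA² - 2·GM·MA·cos(60°) = 49 + 25 - 35 = 39
  GA = √39

Step 2: From GE = 7, GM = 7, EM = 12, by the inverse law of cosines:
  cos(∠EGM) = (GE² + GM² - EM²) / (2·GE·GM)
  ∠EGM = 117.99°

Step 3: From ME = 12, MG = 7, EG = 7, by the inverse law of cosines:
  cos(∠EMG) = (ME² + MG² - EG²) / (2·ME·MG)
  ∠EMG = 31°

Step 4: From EG = 7, EM = 12, GM = 7, by the inverse law of cosines:
  cos(∠GEM) = (EG² + EM² - GM²) / (2·EG·EM)
  ∠GEM = 31°

Step 5: From AG = √39, GK = 6, and ∠AGK = 120°, by the law of cosines:
  AK² = AG² + GK² - 2·AG·GK·cos(120°) = 39 + 36 + 37.47 = 112.5
  AK ≈ 10.61

Step 6: From GA = √39, GM = 7, AM = 5, by the inverse law of cosines:
  cos(∠AGM) = (GA² + GM² - AM²) / (2·GA·GM)
  ∠AGM = 43.9°

Step 7: From AG = √39, AM = 5, GM = 7, by the inverse law of cosines:
  cos(∠GAM) = (AG² + AM² - GM²) / (2·AG·AM)
  ∠GAM = 76.1°

Step 8: From AG = √39, AK = 10.61, GK = 6, by the inverse law of cosines:
  cos(∠GAK) = (AG² + AK² - GK²) / (2·AG·AK)
  ∠GAK = 29.34°

Step 9: From KA = 10.61, KG = 6, AG = √39, by the inverse law of cosines:
  cos(∠AKG) = (KA² + KG² - AG²) / (2·KA·KG)
  ∠AKG = 30.66°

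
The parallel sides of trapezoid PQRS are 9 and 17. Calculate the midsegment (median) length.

The midsegment (median) of a trapezoid connects the midpoints of the non-parallel sides.
Its length is the average of the two bases: (9 + 17) / 2 = 13.

13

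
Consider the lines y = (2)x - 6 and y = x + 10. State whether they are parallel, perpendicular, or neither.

Slope of line 1: m1 = 2
Slope of line 2: m2 = 1
m1 != m2 and m1*m2 = 2 != -1. Neither.

Neither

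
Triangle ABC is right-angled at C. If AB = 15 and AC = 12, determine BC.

By the Pythagorean theorem: BC^2 = AB^2 - AC^2
BC^2 = 15^2 - 12^2 = 225 - 144 = 81
BC = sqrt(81) = 9

9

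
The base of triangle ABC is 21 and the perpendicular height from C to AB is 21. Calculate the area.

Area = (1/2)(21)(21) = 441/2

441/2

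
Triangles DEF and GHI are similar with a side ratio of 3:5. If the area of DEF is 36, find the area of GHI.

For similar figures, the area ratio equals the square of the side ratio.
Side ratio (DEF to GHI) = 3:5, so area ratio = 3^2:5^2 = 9:25.
If the area of DEF is 36, then the area of GHI = 36 * (25/9) = 100.

100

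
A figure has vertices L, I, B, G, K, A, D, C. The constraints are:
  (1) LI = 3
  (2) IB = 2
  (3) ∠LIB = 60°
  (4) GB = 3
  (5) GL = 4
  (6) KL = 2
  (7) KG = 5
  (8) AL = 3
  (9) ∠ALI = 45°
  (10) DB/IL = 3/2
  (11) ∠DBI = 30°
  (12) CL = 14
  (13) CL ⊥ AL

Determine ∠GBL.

Step 1: By the law of cosines on triangle BIL: BL² = 2² + 3² − 2·2·3·cos(60°) = 7, so BL = √7.
Step 2: By the inverse law of cosines on triangle GBL: cos(∠GBL) = (3² + √7² − 4²) / (2·3·√7) = 0/15.87 = 0, so ∠GBL = 90°.

Therefore, the measure of angle ∠GBL = 90°.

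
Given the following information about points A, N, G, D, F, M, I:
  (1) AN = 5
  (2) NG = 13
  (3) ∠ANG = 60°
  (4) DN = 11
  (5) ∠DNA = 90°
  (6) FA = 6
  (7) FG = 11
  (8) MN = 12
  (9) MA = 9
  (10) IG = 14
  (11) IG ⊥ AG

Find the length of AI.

Step 1: By the law of cosines on triangle GNA: GA² = 13² + 5² − 2·13·5·cos(60°) = 129, so GA = √129.
Step 2: By the law of cosines on triangle AGI: AI² = √129² + 14² − 2·√129·14·cos(90°) = 325, so AI = 5·√13.

Therefore, the length of AI = 5·√13.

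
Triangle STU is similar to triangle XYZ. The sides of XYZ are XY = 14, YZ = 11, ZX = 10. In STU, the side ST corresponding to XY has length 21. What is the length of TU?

Since the triangles are similar, the ratio of corresponding sides is constant.
Scale factor k = ST / XY = 21 / 14 = 3/2
TU = k * YZ = 3/2 * 11 = 33/2

33/2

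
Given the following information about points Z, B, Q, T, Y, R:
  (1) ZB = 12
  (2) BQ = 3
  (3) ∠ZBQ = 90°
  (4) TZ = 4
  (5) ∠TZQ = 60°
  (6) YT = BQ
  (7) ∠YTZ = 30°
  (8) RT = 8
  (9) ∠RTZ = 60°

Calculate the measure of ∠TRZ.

Step 1: By the law of cosines on triangle RTZ: RZ² = 8² + 4² − 2·8·4·cos(60°) = 48, so RZ = 4·√3.
Step 2: By the inverse law of cosines on triangle TRZ: cos(∠TRZ) = (8² + (4·√3)² − 4²) / (2·8·4·√3) = 96/110.85 = 0.866, so ∠TRZ = 30°.

Therefore, the measure of angle ∠TRZ = 30°.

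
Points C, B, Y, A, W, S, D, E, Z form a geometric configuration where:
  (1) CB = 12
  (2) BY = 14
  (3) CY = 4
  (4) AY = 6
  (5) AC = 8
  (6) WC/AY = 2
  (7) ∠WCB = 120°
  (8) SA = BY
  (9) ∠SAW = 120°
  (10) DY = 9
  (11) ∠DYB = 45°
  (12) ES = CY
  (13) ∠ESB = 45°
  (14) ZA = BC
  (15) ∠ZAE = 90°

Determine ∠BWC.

From the given relations: WC = 2·AY = 2·6 = 12.
Step 1: By the law of cosines on triangle WCB: WB² = 12² + 12² − 2·12·12·cos(120°) = 432, so WB = 12·√3.
Step 2: By the inverse law of cosines on triangle BWC: cos(∠BWC) = ((12·√3)² + 12² − 12²) / (2·12·√3·12) = 432/498.83 = 0.866, so ∠BWC = 30°.

Therefore, the measure of angle ∠BWC = 30°.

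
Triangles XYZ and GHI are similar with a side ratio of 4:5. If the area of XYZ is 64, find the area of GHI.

For similar figures, the area ratio equals the square of the side ratio.
Side ratio (XYZ to GHI) = 4:5, so area ratio = 4^2:5^2 = 16:25.
If the area of XYZ is 64, then the area of GHI = 64 * (25/16) = 100.

100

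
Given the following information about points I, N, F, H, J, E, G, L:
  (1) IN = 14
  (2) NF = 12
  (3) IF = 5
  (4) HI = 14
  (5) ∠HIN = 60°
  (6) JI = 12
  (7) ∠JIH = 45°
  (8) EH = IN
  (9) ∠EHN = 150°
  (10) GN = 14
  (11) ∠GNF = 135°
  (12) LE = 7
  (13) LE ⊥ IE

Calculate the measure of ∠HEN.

From the given relations: EH = IN = 14.
Step 1: By the law of cosines on triangle NIH: NH² = 14² + 14² − 2·14·14·cos(60°) = 196, so NH = 14.
Step 2: By the law of cosines on triangle EHN: EN² = 14² + 14² − 2·14·14·cos(150°) = 731.48, so EN ≈ 27.05.
Step 3: By the inverse law of cosines on triangle HEN: cos(∠HEN) = (14² + 27.05² − 14²) / (2·14·27.05) = 731.48/757.29 = 0.9659, so ∠HEN = 15°.

Therefore, the measure of angle ∠HEN = 15°.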